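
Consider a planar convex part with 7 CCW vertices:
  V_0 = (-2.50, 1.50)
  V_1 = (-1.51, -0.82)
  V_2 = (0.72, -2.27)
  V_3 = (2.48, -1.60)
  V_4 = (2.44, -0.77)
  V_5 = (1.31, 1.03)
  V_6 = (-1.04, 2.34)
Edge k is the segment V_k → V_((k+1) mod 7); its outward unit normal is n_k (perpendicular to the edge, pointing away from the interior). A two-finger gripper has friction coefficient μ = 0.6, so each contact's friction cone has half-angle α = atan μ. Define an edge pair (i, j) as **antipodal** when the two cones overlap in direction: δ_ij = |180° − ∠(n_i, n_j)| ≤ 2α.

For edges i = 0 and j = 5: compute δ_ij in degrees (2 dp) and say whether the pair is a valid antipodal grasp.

δ = 37.75°, valid

α = atan 0.6 = 30.96°;  2α = 61.93°
edge 0: e_0 = (+0.99, -2.32);  n_0 = (-0.9198, -0.3925)
edge 5: e_5 = (-2.35, +1.31);  n_5 = (+0.4869, +0.8735)
∠(n_0, n_5) = 142.25°
δ = |180° − 142.25°| = 37.75°
37.75° ≤ 2α = 61.93°  →  valid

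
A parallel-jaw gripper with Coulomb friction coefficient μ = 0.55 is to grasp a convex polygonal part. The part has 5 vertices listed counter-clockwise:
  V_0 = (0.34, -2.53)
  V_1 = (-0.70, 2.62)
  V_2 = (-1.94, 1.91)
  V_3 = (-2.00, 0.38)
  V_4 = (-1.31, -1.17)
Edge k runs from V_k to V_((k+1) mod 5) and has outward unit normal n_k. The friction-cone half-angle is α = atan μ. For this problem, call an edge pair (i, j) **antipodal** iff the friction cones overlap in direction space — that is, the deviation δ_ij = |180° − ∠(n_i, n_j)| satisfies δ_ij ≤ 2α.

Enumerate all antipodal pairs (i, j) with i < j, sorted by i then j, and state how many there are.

α = atan 0.55 = 28.81°;  2α = 57.62°
n_0 = (+0.9802, +0.1979)
n_1 = (-0.4969, +0.8678)
n_2 = (-0.9992, +0.0392)
n_3 = (-0.9136, -0.4067)
n_4 = (-0.6360, -0.7717)
  (0,1): δ = 71.62°  ·
  (0,2): δ = 13.66°  ✓
  (0,3): δ = 12.58°  ✓
  (0,4): δ = 39.09°  ✓
  (1,2): δ = 122.04°  ·
  (1,3): δ = 95.80°  ·
  (1,4): δ = 69.29°  ·
  (2,3): δ = 153.76°  ·
  (2,4): δ = 127.25°  ·
  (3,4): δ = 153.49°  ·
antipodal pairs: 3

count = 3; pairs: (0,2), (0,3), (0,4)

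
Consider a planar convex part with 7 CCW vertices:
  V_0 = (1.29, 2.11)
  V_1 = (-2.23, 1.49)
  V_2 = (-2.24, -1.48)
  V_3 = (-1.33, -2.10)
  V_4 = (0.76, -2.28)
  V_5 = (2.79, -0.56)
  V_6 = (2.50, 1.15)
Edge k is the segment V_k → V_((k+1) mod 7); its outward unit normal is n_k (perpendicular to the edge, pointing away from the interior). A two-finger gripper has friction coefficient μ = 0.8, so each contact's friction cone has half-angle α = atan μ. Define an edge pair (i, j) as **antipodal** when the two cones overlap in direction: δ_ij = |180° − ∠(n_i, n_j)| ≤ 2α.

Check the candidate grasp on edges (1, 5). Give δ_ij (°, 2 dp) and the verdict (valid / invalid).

δ = 9.82°, valid

α = atan 0.8 = 38.66°;  2α = 77.32°
edge 1: e_1 = (-0.01, -2.97);  n_1 = (-1.0000, +0.0034)
edge 5: e_5 = (-0.29, +1.71);  n_5 = (+0.9859, +0.1672)
∠(n_1, n_5) = 170.18°
δ = |180° − 170.18°| = 9.82°
9.82° ≤ 2α = 77.32°  →  valid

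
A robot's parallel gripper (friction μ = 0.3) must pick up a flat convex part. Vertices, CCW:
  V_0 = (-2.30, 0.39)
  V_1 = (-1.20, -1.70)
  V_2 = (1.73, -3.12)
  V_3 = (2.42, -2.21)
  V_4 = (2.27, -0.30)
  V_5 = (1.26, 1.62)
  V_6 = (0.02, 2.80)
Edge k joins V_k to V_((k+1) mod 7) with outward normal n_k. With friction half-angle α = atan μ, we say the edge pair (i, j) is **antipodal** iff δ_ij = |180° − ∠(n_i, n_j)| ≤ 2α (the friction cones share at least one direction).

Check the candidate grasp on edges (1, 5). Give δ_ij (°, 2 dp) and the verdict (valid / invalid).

α = atan 0.3 = 16.70°;  2α = 33.40°
edge 1: e_1 = (+2.93, -1.42);  n_1 = (-0.4361, -0.8999)
edge 5: e_5 = (-1.24, +1.18);  n_5 = (+0.6894, +0.7244)
∠(n_1, n_5) = 162.28°
δ = |180° − 162.28°| = 17.72°
17.72° ≤ 2α = 33.40°  →  valid

δ = 17.72°, valid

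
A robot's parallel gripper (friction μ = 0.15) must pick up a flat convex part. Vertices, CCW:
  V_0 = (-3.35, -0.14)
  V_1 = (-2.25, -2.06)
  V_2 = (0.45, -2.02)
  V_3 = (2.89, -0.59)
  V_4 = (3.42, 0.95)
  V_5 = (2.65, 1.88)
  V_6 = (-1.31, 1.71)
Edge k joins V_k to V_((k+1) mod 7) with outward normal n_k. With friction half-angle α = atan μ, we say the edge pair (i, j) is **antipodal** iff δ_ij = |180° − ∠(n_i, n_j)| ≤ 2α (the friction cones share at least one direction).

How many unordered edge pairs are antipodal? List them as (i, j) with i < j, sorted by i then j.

α = atan 0.15 = 8.53°;  2α = 17.06°
n_0 = (-0.8677, -0.4971)
n_1 = (+0.0148, -0.9999)
n_2 = (+0.5056, -0.8628)
n_3 = (+0.9456, -0.3254)
n_4 = (+0.7703, +0.6377)
n_5 = (-0.0429, +0.9991)
n_6 = (-0.6718, +0.7408)
  (0,1): δ = 118.96°  ·
  (0,2): δ = 89.44°  ·
  (0,3): δ = 48.80°  ·
  (0,4): δ = 9.81°  ✓
  (0,5): δ = 62.65°  ·
  (0,6): δ = 102.39°  ·
  (1,2): δ = 150.48°  ·
  (1,3): δ = 109.84°  ·
  (1,4): δ = 51.23°  ·
  (1,5): δ = 1.61°  ✓
  (1,6): δ = 41.35°  ·
  (2,3): δ = 139.36°  ·
  (2,4): δ = 80.75°  ·
  (2,5): δ = 27.91°  ·
  (2,6): δ = 11.83°  ✓
  (3,4): δ = 121.39°  ·
  (3,5): δ = 68.55°  ·
  (3,6): δ = 28.81°  ·
  (4,5): δ = 127.17°  ·
  (4,6): δ = 87.42°  ·
  (5,6): δ = 140.25°  ·
antipodal pairs: 3

count = 3; pairs: (0,4), (1,5), (2,6)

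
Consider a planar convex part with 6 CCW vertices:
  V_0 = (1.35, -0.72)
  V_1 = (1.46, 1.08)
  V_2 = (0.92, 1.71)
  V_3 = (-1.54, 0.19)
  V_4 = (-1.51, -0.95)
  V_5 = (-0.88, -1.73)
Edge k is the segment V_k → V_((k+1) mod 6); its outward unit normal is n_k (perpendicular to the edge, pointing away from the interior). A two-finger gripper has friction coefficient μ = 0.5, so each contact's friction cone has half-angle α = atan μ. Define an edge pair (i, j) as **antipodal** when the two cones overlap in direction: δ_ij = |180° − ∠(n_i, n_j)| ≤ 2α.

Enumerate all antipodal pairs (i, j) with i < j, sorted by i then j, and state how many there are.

α = atan 0.5 = 26.57°;  2α = 53.13°
n_0 = (+0.9981, -0.0610)
n_1 = (+0.7593, +0.6508)
n_2 = (-0.5256, +0.8507)
n_3 = (-0.9997, -0.0263)
n_4 = (-0.7779, -0.6283)
n_5 = (+0.4126, -0.9109)
  (0,1): δ = 135.90°  ·
  (0,2): δ = 54.79°  ·
  (0,3): δ = 5.00°  ✓
  (0,4): δ = 42.42°  ✓
  (0,5): δ = 117.86°  ·
  (1,2): δ = 98.89°  ·
  (1,3): δ = 39.09°  ✓
  (1,4): δ = 1.67°  ✓
  (1,5): δ = 73.77°  ·
  (2,3): δ = 120.20°  ·
  (2,4): δ = 82.78°  ·
  (2,5): δ = 7.34°  ✓
  (3,4): δ = 142.58°  ·
  (3,5): δ = 67.14°  ·
  (4,5): δ = 104.56°  ·
antipodal pairs: 5

count = 5; pairs: (0,3), (0,4), (1,3), (1,4), (2,5)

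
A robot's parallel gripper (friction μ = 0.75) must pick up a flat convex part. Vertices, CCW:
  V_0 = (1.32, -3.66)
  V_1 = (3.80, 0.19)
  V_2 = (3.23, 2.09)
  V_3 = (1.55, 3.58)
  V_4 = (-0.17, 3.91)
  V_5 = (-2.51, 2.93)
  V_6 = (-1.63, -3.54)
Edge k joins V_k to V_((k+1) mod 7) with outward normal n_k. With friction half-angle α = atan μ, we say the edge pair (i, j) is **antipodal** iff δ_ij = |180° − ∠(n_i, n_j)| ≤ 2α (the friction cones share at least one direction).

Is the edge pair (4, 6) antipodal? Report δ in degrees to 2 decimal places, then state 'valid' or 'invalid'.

α = atan 0.75 = 36.87°;  2α = 73.74°
edge 4: e_4 = (-2.34, -0.98);  n_4 = (-0.3863, +0.9224)
edge 6: e_6 = (+2.95, -0.12);  n_6 = (-0.0406, -0.9992)
∠(n_4, n_6) = 154.95°
δ = |180° − 154.95°| = 25.05°
25.05° ≤ 2α = 73.74°  →  valid

δ = 25.05°, valid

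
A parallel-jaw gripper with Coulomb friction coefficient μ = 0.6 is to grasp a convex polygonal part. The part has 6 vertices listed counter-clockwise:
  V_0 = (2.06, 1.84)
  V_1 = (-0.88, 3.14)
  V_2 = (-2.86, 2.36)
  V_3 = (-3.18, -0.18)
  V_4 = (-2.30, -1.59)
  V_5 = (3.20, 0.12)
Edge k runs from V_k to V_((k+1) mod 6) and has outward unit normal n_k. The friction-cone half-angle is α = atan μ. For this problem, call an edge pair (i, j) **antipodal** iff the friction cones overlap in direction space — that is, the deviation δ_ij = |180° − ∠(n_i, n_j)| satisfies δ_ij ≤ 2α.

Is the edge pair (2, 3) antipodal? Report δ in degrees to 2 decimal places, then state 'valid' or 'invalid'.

δ = 140.85°, invalid

α = atan 0.6 = 30.96°;  2α = 61.93°
edge 2: e_2 = (-0.32, -2.54);  n_2 = (-0.9922, +0.1250)
edge 3: e_3 = (+0.88, -1.41);  n_3 = (-0.8483, -0.5295)
∠(n_2, n_3) = 39.15°
δ = |180° − 39.15°| = 140.85°
140.85° > 2α = 61.93°  →  invalid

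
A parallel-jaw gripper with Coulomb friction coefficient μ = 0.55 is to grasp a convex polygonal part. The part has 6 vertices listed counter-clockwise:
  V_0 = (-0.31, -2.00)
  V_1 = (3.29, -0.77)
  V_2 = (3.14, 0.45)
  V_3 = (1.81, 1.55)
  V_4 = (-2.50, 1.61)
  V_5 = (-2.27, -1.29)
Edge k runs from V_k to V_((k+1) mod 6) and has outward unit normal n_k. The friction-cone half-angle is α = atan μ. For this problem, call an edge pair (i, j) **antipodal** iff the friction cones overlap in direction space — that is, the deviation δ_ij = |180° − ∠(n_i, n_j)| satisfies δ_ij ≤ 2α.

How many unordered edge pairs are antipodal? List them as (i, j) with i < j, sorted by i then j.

α = atan 0.55 = 28.81°;  2α = 57.62°
n_0 = (+0.3233, -0.9463)
n_1 = (+0.9925, +0.1220)
n_2 = (+0.6373, +0.7706)
n_3 = (+0.0139, +0.9999)
n_4 = (-0.9969, -0.0791)
n_5 = (-0.3406, -0.9402)
  (0,1): δ = 101.85°  ·
  (0,2): δ = 58.46°  ·
  (0,3): δ = 19.66°  ✓
  (0,4): δ = 75.67°  ·
  (0,5): δ = 141.22°  ·
  (1,2): δ = 136.60°  ·
  (1,3): δ = 97.81°  ·
  (1,4): δ = 2.47°  ✓
  (1,5): δ = 63.08°  ·
  (2,3): δ = 141.20°  ·
  (2,4): δ = 45.87°  ✓
  (2,5): δ = 19.68°  ✓
  (3,4): δ = 84.67°  ·
  (3,5): δ = 19.12°  ✓
  (4,5): δ = 114.45°  ·
antipodal pairs: 5

count = 5; pairs: (0,3), (1,4), (2,4), (2,5), (3,5)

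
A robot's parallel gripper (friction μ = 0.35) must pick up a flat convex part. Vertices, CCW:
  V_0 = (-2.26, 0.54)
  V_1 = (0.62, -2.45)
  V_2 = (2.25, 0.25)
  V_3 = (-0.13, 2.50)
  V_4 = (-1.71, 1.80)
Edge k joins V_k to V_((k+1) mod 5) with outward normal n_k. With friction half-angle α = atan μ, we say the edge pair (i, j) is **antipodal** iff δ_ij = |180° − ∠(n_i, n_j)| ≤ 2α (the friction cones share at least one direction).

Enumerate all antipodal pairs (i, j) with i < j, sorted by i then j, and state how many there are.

count = 3; pairs: (0,2), (1,3), (1,4)

α = atan 0.35 = 19.29°;  2α = 38.58°
n_0 = (-0.7202, -0.6937)
n_1 = (+0.8561, -0.5168)
n_2 = (+0.6870, +0.7267)
n_3 = (-0.4051, +0.9143)
n_4 = (-0.9165, +0.4001)
  (0,1): δ = 75.05°  ·
  (0,2): δ = 2.68°  ✓
  (0,3): δ = 69.97°  ·
  (0,4): δ = 112.49°  ·
  (1,2): δ = 102.27°  ·
  (1,3): δ = 34.99°  ✓
  (1,4): δ = 7.54°  ✓
  (2,3): δ = 112.71°  ·
  (2,4): δ = 70.19°  ·
  (3,4): δ = 137.48°  ·
antipodal pairs: 3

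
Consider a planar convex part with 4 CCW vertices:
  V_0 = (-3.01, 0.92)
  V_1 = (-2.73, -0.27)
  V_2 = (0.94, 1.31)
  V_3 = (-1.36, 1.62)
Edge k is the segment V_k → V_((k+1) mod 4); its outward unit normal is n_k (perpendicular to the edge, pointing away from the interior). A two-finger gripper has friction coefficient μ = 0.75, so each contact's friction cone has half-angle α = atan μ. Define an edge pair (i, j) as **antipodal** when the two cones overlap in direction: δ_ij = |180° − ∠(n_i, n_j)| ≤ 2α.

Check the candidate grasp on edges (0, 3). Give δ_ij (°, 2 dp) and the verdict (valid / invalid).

δ = 99.75°, invalid

α = atan 0.75 = 36.87°;  2α = 73.74°
edge 0: e_0 = (+0.28, -1.19);  n_0 = (-0.9734, -0.2290)
edge 3: e_3 = (-1.65, -0.70);  n_3 = (-0.3905, +0.9206)
∠(n_0, n_3) = 80.25°
δ = |180° − 80.25°| = 99.75°
99.75° > 2α = 73.74°  →  invalid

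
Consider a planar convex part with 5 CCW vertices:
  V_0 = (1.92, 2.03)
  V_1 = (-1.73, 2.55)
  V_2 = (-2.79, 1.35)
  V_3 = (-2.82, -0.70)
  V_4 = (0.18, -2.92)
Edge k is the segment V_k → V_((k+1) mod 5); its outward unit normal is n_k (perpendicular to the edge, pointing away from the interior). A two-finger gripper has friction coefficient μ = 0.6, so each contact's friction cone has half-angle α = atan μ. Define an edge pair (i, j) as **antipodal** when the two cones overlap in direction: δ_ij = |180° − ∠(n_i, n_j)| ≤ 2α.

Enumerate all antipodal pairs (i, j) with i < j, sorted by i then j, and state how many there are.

count = 3; pairs: (0,3), (1,4), (2,4)

α = atan 0.6 = 30.96°;  2α = 61.93°
n_0 = (+0.1410, +0.9900)
n_1 = (-0.7495, +0.6620)
n_2 = (-0.9999, +0.0146)
n_3 = (-0.5948, -0.8038)
n_4 = (+0.9434, -0.3316)
  (0,1): δ = 123.35°  ·
  (0,2): δ = 82.73°  ·
  (0,3): δ = 28.39°  ✓
  (0,4): δ = 78.74°  ·
  (1,2): δ = 139.38°  ·
  (1,3): δ = 85.05°  ·
  (1,4): δ = 22.09°  ✓
  (2,3): δ = 125.66°  ·
  (2,4): δ = 18.53°  ✓
  (3,4): δ = 72.87°  ·
antipodal pairs: 3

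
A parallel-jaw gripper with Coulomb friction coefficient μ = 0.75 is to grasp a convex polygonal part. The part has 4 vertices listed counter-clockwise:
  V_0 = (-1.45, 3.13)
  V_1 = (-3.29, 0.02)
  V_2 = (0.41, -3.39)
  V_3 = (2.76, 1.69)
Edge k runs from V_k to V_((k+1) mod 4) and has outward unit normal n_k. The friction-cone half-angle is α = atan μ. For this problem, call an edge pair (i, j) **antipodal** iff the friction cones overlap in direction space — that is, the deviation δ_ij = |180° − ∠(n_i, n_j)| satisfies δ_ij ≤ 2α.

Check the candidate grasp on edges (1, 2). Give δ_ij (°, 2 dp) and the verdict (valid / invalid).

α = atan 0.75 = 36.87°;  2α = 73.74°
edge 1: e_1 = (+3.70, -3.41);  n_1 = (-0.6777, -0.7353)
edge 2: e_2 = (+2.35, +5.08);  n_2 = (+0.9076, -0.4199)
∠(n_1, n_2) = 107.84°
δ = |180° − 107.84°| = 72.16°
72.16° ≤ 2α = 73.74°  →  valid

δ = 72.16°, valid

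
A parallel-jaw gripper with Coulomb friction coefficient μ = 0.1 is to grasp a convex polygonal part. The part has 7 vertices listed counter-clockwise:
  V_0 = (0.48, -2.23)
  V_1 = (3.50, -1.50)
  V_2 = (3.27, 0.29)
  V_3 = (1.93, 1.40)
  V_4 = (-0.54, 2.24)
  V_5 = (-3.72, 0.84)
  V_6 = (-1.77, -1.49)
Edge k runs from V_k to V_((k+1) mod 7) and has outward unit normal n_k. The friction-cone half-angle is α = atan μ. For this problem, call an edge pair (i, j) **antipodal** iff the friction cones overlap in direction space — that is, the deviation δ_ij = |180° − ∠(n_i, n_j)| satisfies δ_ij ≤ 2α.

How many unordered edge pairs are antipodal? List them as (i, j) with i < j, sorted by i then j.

count = 3; pairs: (0,4), (2,5), (3,6)

α = atan 0.1 = 5.71°;  2α = 11.42°
n_0 = (+0.2350, -0.9720)
n_1 = (+0.9918, +0.1274)
n_2 = (+0.6379, +0.7701)
n_3 = (+0.3220, +0.9467)
n_4 = (-0.4029, +0.9152)
n_5 = (-0.7669, -0.6418)
n_6 = (-0.3124, -0.9499)
  (0,1): δ = 96.27°  ·
  (0,2): δ = 53.23°  ·
  (0,3): δ = 32.37°  ·
  (0,4): δ = 10.17°  ✓
  (0,5): δ = 116.34°  ·
  (0,6): δ = 148.21°  ·
  (1,2): δ = 136.96°  ·
  (1,3): δ = 116.10°  ·
  (1,4): δ = 73.56°  ·
  (1,5): δ = 32.60°  ·
  (1,6): δ = 64.47°  ·
  (2,3): δ = 159.15°  ·
  (2,4): δ = 116.60°  ·
  (2,5): δ = 10.44°  ✓
  (2,6): δ = 21.43°  ·
  (3,4): δ = 137.46°  ·
  (3,5): δ = 31.29°  ·
  (3,6): δ = 0.58°  ✓
  (4,5): δ = 73.84°  ·
  (4,6): δ = 41.97°  ·
  (5,6): δ = 148.13°  ·
antipodal pairs: 3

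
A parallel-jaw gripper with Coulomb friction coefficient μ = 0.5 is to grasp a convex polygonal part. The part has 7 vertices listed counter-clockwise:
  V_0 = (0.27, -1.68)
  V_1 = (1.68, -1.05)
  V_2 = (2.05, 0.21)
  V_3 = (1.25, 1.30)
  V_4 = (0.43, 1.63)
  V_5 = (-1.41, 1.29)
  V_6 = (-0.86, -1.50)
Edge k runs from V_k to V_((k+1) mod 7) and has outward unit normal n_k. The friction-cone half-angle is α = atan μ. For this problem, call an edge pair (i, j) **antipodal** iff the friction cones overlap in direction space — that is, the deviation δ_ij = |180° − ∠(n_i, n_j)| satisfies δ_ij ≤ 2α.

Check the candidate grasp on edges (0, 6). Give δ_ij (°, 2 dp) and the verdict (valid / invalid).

α = atan 0.5 = 26.57°;  2α = 53.13°
edge 0: e_0 = (+1.41, +0.63);  n_0 = (+0.4079, -0.9130)
edge 6: e_6 = (+1.13, -0.18);  n_6 = (-0.1573, -0.9875)
∠(n_0, n_6) = 33.13°
δ = |180° − 33.13°| = 146.87°
146.87° > 2α = 53.13°  →  invalid

δ = 146.87°, invalid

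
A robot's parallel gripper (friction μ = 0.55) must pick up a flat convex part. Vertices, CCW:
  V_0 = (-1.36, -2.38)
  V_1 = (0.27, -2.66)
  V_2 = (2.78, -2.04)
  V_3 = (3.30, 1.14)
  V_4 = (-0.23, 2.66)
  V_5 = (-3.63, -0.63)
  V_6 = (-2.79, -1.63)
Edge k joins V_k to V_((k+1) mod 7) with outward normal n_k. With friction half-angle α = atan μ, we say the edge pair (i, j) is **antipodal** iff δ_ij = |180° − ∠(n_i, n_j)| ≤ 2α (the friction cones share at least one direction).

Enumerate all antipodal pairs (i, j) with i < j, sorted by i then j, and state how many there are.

count = 8; pairs: (0,3), (0,4), (1,3), (1,4), (2,4), (2,5), (3,5), (3,6)

α = atan 0.55 = 28.81°;  2α = 57.62°
n_0 = (-0.1693, -0.9856)
n_1 = (+0.2398, -0.9708)
n_2 = (+0.9869, -0.1614)
n_3 = (+0.3955, +0.9185)
n_4 = (-0.6954, +0.7186)
n_5 = (-0.7657, -0.6432)
n_6 = (-0.4645, -0.8856)
  (0,1): δ = 156.38°  ·
  (0,2): δ = 89.54°  ·
  (0,3): δ = 13.55°  ✓
  (0,4): δ = 53.81°  ✓
  (0,5): δ = 139.78°  ·
  (0,6): δ = 162.07°  ·
  (1,2): δ = 113.16°  ·
  (1,3): δ = 37.17°  ✓
  (1,4): δ = 30.18°  ✓
  (1,5): δ = 116.16°  ·
  (1,6): δ = 138.45°  ·
  (2,3): δ = 104.01°  ·
  (2,4): δ = 36.66°  ✓
  (2,5): δ = 49.32°  ✓
  (2,6): δ = 71.61°  ·
  (3,4): δ = 112.65°  ·
  (3,5): δ = 26.67°  ✓
  (3,6): δ = 4.38°  ✓
  (4,5): δ = 94.03°  ·
  (4,6): δ = 71.73°  ·
  (5,6): δ = 157.71°  ·
antipodal pairs: 8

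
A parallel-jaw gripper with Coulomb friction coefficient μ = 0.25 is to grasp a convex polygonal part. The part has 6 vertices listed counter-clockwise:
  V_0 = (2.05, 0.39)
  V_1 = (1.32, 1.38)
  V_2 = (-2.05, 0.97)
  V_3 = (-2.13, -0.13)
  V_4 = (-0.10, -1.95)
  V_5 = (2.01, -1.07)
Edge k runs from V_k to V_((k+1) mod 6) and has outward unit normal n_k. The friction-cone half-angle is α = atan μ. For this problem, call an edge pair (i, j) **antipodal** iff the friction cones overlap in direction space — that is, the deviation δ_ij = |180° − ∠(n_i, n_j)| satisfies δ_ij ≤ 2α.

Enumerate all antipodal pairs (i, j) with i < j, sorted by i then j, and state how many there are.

α = atan 0.25 = 14.04°;  2α = 28.07°
n_0 = (+0.8049, +0.5935)
n_1 = (-0.1208, +0.9927)
n_2 = (-0.9974, +0.0725)
n_3 = (-0.6675, -0.7446)
n_4 = (+0.3849, -0.9229)
n_5 = (+0.9996, -0.0274)
  (0,1): δ = 119.47°  ·
  (0,2): δ = 40.56°  ·
  (0,3): δ = 11.72°  ✓
  (0,4): δ = 76.24°  ·
  (0,5): δ = 142.03°  ·
  (1,2): δ = 101.10°  ·
  (1,3): δ = 48.81°  ·
  (1,4): δ = 15.70°  ✓
  (1,5): δ = 81.49°  ·
  (2,3): δ = 127.72°  ·
  (2,4): δ = 63.20°  ·
  (2,5): δ = 2.59°  ✓
  (3,4): δ = 115.48°  ·
  (3,5): δ = 49.69°  ·
  (4,5): δ = 114.21°  ·
antipodal pairs: 3

count = 3; pairs: (0,3), (1,4), (2,5)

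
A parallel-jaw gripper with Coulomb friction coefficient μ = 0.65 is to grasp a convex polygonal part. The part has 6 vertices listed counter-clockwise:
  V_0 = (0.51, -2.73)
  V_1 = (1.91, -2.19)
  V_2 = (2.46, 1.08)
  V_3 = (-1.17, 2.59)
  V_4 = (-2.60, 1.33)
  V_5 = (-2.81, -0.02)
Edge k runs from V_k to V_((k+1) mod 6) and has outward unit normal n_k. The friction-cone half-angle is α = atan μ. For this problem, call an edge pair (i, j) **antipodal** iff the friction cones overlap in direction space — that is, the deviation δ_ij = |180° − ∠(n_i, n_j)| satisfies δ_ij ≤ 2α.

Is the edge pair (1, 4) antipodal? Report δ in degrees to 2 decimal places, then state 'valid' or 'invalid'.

δ = 0.71°, valid

α = atan 0.65 = 33.02°;  2α = 66.05°
edge 1: e_1 = (+0.55, +3.27);  n_1 = (+0.9861, -0.1659)
edge 4: e_4 = (-0.21, -1.35);  n_4 = (-0.9881, +0.1537)
∠(n_1, n_4) = 179.29°
δ = |180° − 179.29°| = 0.71°
0.71° ≤ 2α = 66.05°  →  valid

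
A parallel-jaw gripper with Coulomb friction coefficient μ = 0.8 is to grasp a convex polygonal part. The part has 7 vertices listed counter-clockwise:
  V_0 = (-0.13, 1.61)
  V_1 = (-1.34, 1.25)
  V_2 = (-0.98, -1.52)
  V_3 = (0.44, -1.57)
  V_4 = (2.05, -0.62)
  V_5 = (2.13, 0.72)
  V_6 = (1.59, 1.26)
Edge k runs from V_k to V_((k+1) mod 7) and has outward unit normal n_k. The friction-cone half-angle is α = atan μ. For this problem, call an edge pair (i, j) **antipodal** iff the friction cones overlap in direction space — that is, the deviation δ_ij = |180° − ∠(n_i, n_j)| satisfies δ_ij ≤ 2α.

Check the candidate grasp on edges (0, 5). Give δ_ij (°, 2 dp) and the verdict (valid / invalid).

δ = 118.43°, invalid

α = atan 0.8 = 38.66°;  2α = 77.32°
edge 0: e_0 = (-1.21, -0.36);  n_0 = (-0.2852, +0.9585)
edge 5: e_5 = (-0.54, +0.54);  n_5 = (+0.7071, +0.7071)
∠(n_0, n_5) = 61.57°
δ = |180° − 61.57°| = 118.43°
118.43° > 2α = 77.32°  →  invalid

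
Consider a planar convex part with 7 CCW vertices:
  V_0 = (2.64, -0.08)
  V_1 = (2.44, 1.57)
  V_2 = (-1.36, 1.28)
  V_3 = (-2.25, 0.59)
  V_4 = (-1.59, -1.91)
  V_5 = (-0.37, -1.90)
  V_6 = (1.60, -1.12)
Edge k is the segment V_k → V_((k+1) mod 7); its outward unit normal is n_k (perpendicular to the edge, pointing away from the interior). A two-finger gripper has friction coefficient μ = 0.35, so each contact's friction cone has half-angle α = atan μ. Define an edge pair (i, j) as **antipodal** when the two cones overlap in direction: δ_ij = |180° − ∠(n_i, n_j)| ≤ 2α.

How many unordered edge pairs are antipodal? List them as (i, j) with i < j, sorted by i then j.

α = atan 0.35 = 19.29°;  2α = 38.58°
n_0 = (+0.9927, +0.1203)
n_1 = (-0.0761, +0.9971)
n_2 = (-0.6127, +0.7903)
n_3 = (-0.9669, -0.2553)
n_4 = (+0.0082, -1.0000)
n_5 = (+0.3681, -0.9298)
n_6 = (+0.7071, -0.7071)
  (0,1): δ = 92.55°  ·
  (0,2): δ = 59.13°  ·
  (0,3): δ = 7.88°  ✓
  (0,4): δ = 83.56°  ·
  (0,5): δ = 104.69°  ·
  (0,6): δ = 128.09°  ·
  (1,2): δ = 146.58°  ·
  (1,3): δ = 79.58°  ·
  (1,4): δ = 3.89°  ✓
  (1,5): δ = 17.24°  ✓
  (1,6): δ = 40.64°  ·
  (2,3): δ = 113.00°  ·
  (2,4): δ = 37.32°  ✓
  (2,5): δ = 16.19°  ✓
  (2,6): δ = 7.21°  ✓
  (3,4): δ = 104.32°  ·
  (3,5): δ = 83.19°  ·
  (3,6): δ = 59.79°  ·
  (4,5): δ = 158.87°  ·
  (4,6): δ = 135.47°  ·
  (5,6): δ = 156.60°  ·
antipodal pairs: 6

count = 6; pairs: (0,3), (1,4), (1,5), (2,4), (2,5), (2,6)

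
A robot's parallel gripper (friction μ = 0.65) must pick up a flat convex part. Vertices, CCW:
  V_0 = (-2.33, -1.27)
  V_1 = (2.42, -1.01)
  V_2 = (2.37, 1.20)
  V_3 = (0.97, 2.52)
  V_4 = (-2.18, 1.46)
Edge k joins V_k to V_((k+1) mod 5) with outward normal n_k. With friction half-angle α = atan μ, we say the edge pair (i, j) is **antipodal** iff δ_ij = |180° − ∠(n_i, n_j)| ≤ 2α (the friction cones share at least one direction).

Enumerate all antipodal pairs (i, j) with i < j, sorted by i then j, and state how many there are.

count = 4; pairs: (0,2), (0,3), (1,4), (2,4)

α = atan 0.65 = 33.02°;  2α = 66.05°
n_0 = (+0.0547, -0.9985)
n_1 = (+0.9997, +0.0226)
n_2 = (+0.6860, +0.7276)
n_3 = (-0.3189, +0.9478)
n_4 = (-0.9985, +0.0549)
  (0,1): δ = 91.84°  ·
  (0,2): δ = 46.45°  ✓
  (0,3): δ = 15.47°  ✓
  (0,4): δ = 83.72°  ·
  (1,2): δ = 134.61°  ·
  (1,3): δ = 72.70°  ·
  (1,4): δ = 4.44°  ✓
  (2,3): δ = 118.09°  ·
  (2,4): δ = 49.83°  ✓
  (3,4): δ = 111.74°  ·
antipodal pairs: 4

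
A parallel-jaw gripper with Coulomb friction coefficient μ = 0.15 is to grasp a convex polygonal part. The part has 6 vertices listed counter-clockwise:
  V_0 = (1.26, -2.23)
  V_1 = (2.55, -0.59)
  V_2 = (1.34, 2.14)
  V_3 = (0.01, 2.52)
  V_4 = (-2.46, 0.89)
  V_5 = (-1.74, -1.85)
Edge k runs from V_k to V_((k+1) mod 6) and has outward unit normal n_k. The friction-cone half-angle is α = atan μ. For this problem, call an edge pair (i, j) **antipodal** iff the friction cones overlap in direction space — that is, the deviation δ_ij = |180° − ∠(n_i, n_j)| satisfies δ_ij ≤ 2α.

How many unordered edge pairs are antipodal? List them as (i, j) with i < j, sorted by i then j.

count = 2; pairs: (1,4), (2,5)

α = atan 0.15 = 8.53°;  2α = 17.06°
n_0 = (+0.7860, -0.6182)
n_1 = (+0.9142, +0.4052)
n_2 = (+0.2747, +0.9615)
n_3 = (-0.5508, +0.8346)
n_4 = (-0.9672, -0.2541)
n_5 = (-0.1257, -0.9921)
  (0,1): δ = 117.91°  ·
  (0,2): δ = 67.76°  ·
  (0,3): δ = 18.39°  ·
  (0,4): δ = 52.91°  ·
  (0,5): δ = 120.97°  ·
  (1,2): δ = 129.85°  ·
  (1,3): δ = 80.48°  ·
  (1,4): δ = 9.18°  ✓
  (1,5): δ = 58.88°  ·
  (2,3): δ = 130.63°  ·
  (2,4): δ = 59.33°  ·
  (2,5): δ = 8.73°  ✓
  (3,4): δ = 108.70°  ·
  (3,5): δ = 40.64°  ·
  (4,5): δ = 111.94°  ·
antipodal pairs: 2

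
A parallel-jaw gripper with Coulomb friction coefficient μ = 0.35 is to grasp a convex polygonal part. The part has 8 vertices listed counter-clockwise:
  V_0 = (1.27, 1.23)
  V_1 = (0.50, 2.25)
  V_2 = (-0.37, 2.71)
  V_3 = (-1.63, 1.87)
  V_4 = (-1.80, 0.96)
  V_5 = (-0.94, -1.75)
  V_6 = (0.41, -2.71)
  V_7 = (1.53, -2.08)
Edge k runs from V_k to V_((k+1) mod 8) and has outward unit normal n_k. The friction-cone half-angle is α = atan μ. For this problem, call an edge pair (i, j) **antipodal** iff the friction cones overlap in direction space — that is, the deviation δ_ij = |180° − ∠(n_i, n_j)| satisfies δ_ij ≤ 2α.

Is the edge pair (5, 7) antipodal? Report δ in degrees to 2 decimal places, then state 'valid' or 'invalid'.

α = atan 0.35 = 19.29°;  2α = 38.58°
edge 5: e_5 = (+1.35, -0.96);  n_5 = (-0.5795, -0.8150)
edge 7: e_7 = (-0.26, +3.31);  n_7 = (+0.9969, +0.0783)
∠(n_5, n_7) = 129.91°
δ = |180° − 129.91°| = 50.09°
50.09° > 2α = 38.58°  →  invalid

δ = 50.09°, invalid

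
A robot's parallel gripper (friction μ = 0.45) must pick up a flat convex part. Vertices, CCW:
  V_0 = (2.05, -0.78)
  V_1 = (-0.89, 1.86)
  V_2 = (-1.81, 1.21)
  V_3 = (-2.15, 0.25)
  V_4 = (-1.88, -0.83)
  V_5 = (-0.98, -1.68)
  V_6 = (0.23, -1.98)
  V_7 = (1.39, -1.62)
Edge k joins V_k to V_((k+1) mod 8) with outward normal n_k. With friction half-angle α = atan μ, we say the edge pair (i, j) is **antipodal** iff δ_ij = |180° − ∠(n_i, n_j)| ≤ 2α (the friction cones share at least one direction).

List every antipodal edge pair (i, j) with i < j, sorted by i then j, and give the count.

α = atan 0.45 = 24.23°;  2α = 48.46°
n_0 = (+0.6681, +0.7440)
n_1 = (-0.5770, +0.8167)
n_2 = (-0.9426, +0.3338)
n_3 = (-0.9701, -0.2425)
n_4 = (-0.6866, -0.7270)
n_5 = (-0.2406, -0.9706)
n_6 = (+0.2964, -0.9551)
n_7 = (+0.7863, -0.6178)
  (0,1): δ = 102.84°  ·
  (0,2): δ = 67.58°  ·
  (0,3): δ = 34.04°  ✓
  (0,4): δ = 1.44°  ✓
  (0,5): δ = 28.00°  ✓
  (0,6): δ = 59.16°  ·
  (0,7): δ = 93.77°  ·
  (1,2): δ = 144.74°  ·
  (1,3): δ = 111.21°  ·
  (1,4): δ = 78.61°  ·
  (1,5): δ = 49.17°  ·
  (1,6): δ = 18.00°  ✓
  (1,7): δ = 16.60°  ✓
  (2,3): δ = 146.46°  ·
  (2,4): δ = 113.86°  ·
  (2,5): δ = 84.42°  ·
  (2,6): δ = 53.26°  ·
  (2,7): δ = 18.65°  ✓
  (3,4): δ = 147.40°  ·
  (3,5): δ = 117.96°  ·
  (3,6): δ = 86.79°  ·
  (3,7): δ = 52.19°  ·
  (4,5): δ = 150.56°  ·
  (4,6): δ = 119.40°  ·
  (4,7): δ = 84.79°  ·
  (5,6): δ = 148.83°  ·
  (5,7): δ = 114.23°  ·
  (6,7): δ = 145.40°  ·
antipodal pairs: 6

count = 6; pairs: (0,3), (0,4), (0,5), (1,6), (1,7), (2,7)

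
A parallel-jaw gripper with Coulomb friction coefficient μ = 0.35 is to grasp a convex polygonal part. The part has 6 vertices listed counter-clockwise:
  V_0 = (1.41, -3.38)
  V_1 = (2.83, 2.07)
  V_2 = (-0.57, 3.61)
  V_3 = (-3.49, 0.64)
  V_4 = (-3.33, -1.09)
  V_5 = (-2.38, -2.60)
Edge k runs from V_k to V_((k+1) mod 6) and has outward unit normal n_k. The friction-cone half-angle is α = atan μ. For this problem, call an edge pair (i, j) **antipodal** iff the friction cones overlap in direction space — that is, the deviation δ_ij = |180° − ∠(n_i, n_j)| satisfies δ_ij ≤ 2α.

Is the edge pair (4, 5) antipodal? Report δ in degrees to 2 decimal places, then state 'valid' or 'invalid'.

δ = 133.80°, invalid

α = atan 0.35 = 19.29°;  2α = 38.58°
edge 4: e_4 = (+0.95, -1.51);  n_4 = (-0.8464, -0.5325)
edge 5: e_5 = (+3.79, -0.78);  n_5 = (-0.2016, -0.9795)
∠(n_4, n_5) = 46.20°
δ = |180° − 46.20°| = 133.80°
133.80° > 2α = 38.58°  →  invalid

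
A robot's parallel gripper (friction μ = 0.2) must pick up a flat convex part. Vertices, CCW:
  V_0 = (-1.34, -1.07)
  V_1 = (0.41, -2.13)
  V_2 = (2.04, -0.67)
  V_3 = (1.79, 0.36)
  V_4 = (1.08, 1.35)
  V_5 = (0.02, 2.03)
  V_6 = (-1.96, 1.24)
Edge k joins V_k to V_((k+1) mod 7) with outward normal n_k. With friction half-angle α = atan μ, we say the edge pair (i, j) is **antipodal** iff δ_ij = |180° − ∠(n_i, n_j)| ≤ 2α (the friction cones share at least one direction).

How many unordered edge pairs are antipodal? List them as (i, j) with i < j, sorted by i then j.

count = 4; pairs: (0,4), (1,5), (2,6), (3,6)

α = atan 0.2 = 11.31°;  2α = 22.62°
n_0 = (-0.5181, -0.8553)
n_1 = (+0.6672, -0.7449)
n_2 = (+0.9718, +0.2359)
n_3 = (+0.8126, +0.5828)
n_4 = (+0.5400, +0.8417)
n_5 = (-0.3706, +0.9288)
n_6 = (-0.9658, -0.2592)
  (0,1): δ = 106.95°  ·
  (0,2): δ = 45.15°  ·
  (0,3): δ = 23.15°  ·
  (0,4): δ = 1.48°  ✓
  (0,5): δ = 52.96°  ·
  (0,6): δ = 136.23°  ·
  (1,2): δ = 118.21°  ·
  (1,3): δ = 96.20°  ·
  (1,4): δ = 74.53°  ·
  (1,5): δ = 20.10°  ✓
  (1,6): δ = 63.17°  ·
  (2,3): δ = 158.00°  ·
  (2,4): δ = 136.32°  ·
  (2,5): δ = 81.89°  ·
  (2,6): δ = 1.38°  ✓
  (3,4): δ = 158.33°  ·
  (3,5): δ = 103.90°  ·
  (3,6): δ = 20.62°  ✓
  (4,5): δ = 125.57°  ·
  (4,6): δ = 42.30°  ·
  (5,6): δ = 96.73°  ·
antipodal pairs: 4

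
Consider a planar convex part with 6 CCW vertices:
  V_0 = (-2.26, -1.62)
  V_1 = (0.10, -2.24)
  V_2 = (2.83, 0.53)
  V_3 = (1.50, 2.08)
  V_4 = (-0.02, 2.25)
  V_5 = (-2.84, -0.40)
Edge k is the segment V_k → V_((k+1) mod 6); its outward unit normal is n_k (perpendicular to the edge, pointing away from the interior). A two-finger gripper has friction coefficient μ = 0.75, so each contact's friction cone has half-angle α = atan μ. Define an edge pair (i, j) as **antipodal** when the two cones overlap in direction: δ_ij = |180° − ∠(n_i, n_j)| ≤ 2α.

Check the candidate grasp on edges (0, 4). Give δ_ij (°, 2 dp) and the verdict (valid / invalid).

δ = 57.94°, valid

α = atan 0.75 = 36.87°;  2α = 73.74°
edge 0: e_0 = (+2.36, -0.62);  n_0 = (-0.2541, -0.9672)
edge 4: e_4 = (-2.82, -2.65);  n_4 = (-0.6848, +0.7287)
∠(n_0, n_4) = 122.06°
δ = |180° − 122.06°| = 57.94°
57.94° ≤ 2α = 73.74°  →  valid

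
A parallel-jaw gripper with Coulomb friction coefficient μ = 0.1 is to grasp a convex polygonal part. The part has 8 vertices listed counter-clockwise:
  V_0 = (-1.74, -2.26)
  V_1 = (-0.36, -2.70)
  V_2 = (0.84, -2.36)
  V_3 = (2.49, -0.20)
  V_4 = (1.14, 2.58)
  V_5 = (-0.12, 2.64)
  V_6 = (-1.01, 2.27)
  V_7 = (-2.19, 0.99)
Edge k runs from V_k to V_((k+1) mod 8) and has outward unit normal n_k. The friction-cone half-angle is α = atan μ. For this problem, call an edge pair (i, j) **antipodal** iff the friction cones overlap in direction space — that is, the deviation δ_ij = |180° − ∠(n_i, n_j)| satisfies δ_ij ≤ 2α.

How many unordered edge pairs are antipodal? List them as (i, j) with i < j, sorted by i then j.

α = atan 0.1 = 5.71°;  2α = 11.42°
n_0 = (-0.3038, -0.9527)
n_1 = (+0.2726, -0.9621)
n_2 = (+0.7947, -0.6070)
n_3 = (+0.8995, +0.4368)
n_4 = (+0.0476, +0.9989)
n_5 = (-0.3839, +0.9234)
n_6 = (-0.7352, +0.6778)
n_7 = (-0.9905, -0.1372)
  (0,1): δ = 146.50°  ·
  (0,2): δ = 109.69°  ·
  (0,3): δ = 46.41°  ·
  (0,4): δ = 14.96°  ·
  (0,5): δ = 40.26°  ·
  (0,6): δ = 65.01°  ·
  (0,7): δ = 115.57°  ·
  (1,2): δ = 143.20°  ·
  (1,3): δ = 79.92°  ·
  (1,4): δ = 18.55°  ·
  (1,5): δ = 6.75°  ✓
  (1,6): δ = 31.51°  ·
  (1,7): δ = 82.06°  ·
  (2,3): δ = 116.72°  ·
  (2,4): δ = 55.35°  ·
  (2,5): δ = 30.05°  ·
  (2,6): δ = 5.30°  ✓
  (2,7): δ = 45.26°  ·
  (3,4): δ = 118.63°  ·
  (3,5): δ = 93.33°  ·
  (3,6): δ = 68.57°  ·
  (3,7): δ = 18.02°  ·
  (4,5): δ = 154.70°  ·
  (4,6): δ = 129.95°  ·
  (4,7): δ = 79.39°  ·
  (5,6): δ = 155.25°  ·
  (5,7): δ = 104.69°  ·
  (6,7): δ = 129.44°  ·
antipodal pairs: 2

count = 2; pairs: (1,5), (2,6)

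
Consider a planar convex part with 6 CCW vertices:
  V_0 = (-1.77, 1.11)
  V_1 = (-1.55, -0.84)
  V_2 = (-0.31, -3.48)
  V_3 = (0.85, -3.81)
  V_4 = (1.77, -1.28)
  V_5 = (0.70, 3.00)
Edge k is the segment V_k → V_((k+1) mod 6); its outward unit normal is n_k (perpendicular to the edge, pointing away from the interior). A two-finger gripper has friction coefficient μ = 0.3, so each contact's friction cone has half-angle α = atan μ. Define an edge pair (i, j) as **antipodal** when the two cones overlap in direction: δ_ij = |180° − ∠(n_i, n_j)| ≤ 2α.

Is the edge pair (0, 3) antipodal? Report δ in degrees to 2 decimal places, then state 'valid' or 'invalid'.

δ = 26.42°, valid

α = atan 0.3 = 16.70°;  2α = 33.40°
edge 0: e_0 = (+0.22, -1.95);  n_0 = (-0.9937, -0.1121)
edge 3: e_3 = (+0.92, +2.53);  n_3 = (+0.9398, -0.3417)
∠(n_0, n_3) = 153.58°
δ = |180° − 153.58°| = 26.42°
26.42° ≤ 2α = 33.40°  →  valid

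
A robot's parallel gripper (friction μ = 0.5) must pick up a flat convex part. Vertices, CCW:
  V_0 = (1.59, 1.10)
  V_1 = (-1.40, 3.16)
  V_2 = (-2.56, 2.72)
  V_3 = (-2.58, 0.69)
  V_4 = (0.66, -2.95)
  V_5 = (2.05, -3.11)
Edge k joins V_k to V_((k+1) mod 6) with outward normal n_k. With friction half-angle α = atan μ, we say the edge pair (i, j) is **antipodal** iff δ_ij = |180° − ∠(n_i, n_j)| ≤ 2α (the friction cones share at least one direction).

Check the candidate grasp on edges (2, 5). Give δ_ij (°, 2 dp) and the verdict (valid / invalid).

α = atan 0.5 = 26.57°;  2α = 53.13°
edge 2: e_2 = (-0.02, -2.03);  n_2 = (-1.0000, +0.0099)
edge 5: e_5 = (-0.46, +4.21);  n_5 = (+0.9941, +0.1086)
∠(n_2, n_5) = 173.20°
δ = |180° − 173.20°| = 6.80°
6.80° ≤ 2α = 53.13°  →  valid

δ = 6.80°, valid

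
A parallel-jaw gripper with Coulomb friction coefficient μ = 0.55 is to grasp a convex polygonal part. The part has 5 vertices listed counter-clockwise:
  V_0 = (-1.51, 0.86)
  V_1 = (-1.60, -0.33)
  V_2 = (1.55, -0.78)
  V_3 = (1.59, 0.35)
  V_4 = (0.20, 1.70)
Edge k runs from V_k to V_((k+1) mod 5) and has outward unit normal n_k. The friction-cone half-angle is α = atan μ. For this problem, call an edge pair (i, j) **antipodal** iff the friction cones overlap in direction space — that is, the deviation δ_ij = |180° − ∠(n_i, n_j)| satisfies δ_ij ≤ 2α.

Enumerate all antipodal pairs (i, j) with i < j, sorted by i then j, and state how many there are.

α = atan 0.55 = 28.81°;  2α = 57.62°
n_0 = (-0.9972, +0.0754)
n_1 = (-0.1414, -0.9899)
n_2 = (+0.9994, -0.0354)
n_3 = (+0.6967, +0.7174)
n_4 = (-0.4409, +0.8976)
  (0,1): δ = 93.81°  ·
  (0,2): δ = 2.30°  ✓
  (0,3): δ = 50.16°  ✓
  (0,4): δ = 120.49°  ·
  (1,2): δ = 83.90°  ·
  (1,3): δ = 36.03°  ✓
  (1,4): δ = 34.29°  ✓
  (2,3): δ = 132.14°  ·
  (2,4): δ = 61.81°  ·
  (3,4): δ = 109.67°  ·
antipodal pairs: 4

count = 4; pairs: (0,2), (0,3), (1,3), (1,4)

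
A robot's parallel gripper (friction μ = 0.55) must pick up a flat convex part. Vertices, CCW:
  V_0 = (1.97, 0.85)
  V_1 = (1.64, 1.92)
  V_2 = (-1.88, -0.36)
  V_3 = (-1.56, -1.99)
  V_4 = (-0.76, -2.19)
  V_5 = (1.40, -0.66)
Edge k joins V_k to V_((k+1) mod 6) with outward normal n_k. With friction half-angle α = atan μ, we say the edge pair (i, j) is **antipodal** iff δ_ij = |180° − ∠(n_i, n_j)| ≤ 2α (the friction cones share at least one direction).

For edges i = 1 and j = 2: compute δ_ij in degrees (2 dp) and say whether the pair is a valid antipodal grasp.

α = atan 0.55 = 28.81°;  2α = 57.62°
edge 1: e_1 = (-3.52, -2.28);  n_1 = (-0.5436, +0.8393)
edge 2: e_2 = (+0.32, -1.63);  n_2 = (-0.9813, -0.1926)
∠(n_1, n_2) = 68.17°
δ = |180° − 68.17°| = 111.83°
111.83° > 2α = 57.62°  →  invalid

δ = 111.83°, invalid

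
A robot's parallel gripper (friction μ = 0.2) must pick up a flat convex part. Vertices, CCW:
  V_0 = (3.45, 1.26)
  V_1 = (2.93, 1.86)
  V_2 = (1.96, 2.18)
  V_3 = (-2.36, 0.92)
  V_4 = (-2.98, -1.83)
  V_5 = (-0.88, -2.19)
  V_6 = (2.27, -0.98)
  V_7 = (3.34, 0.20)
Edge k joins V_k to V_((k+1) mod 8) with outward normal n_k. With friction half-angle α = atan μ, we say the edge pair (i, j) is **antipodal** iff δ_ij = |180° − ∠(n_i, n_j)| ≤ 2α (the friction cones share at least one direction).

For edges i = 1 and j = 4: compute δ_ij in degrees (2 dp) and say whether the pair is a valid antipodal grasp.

δ = 8.53°, valid

α = atan 0.2 = 11.31°;  2α = 22.62°
edge 1: e_1 = (-0.97, +0.32);  n_1 = (+0.3133, +0.9497)
edge 4: e_4 = (+2.10, -0.36);  n_4 = (-0.1690, -0.9856)
∠(n_1, n_4) = 171.47°
δ = |180° − 171.47°| = 8.53°
8.53° ≤ 2α = 22.62°  →  valid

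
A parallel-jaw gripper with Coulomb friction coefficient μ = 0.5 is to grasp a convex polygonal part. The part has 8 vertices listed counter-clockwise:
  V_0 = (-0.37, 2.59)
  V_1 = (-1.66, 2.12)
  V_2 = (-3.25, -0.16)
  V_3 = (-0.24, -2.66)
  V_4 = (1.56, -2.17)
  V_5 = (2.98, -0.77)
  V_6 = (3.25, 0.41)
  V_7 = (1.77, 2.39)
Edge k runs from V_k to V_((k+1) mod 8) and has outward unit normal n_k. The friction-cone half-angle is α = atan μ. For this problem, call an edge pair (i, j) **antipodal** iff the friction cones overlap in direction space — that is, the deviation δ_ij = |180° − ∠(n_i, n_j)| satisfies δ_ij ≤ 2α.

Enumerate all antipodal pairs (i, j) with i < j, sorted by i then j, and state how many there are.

α = atan 0.5 = 26.57°;  2α = 53.13°
n_0 = (-0.3423, +0.9396)
n_1 = (-0.8202, +0.5720)
n_2 = (-0.6389, -0.7693)
n_3 = (+0.2627, -0.9649)
n_4 = (+0.7021, -0.7121)
n_5 = (+0.9748, -0.2230)
n_6 = (+0.8010, +0.5987)
n_7 = (+0.0931, +0.9957)
  (0,1): δ = 144.91°  ·
  (0,2): δ = 59.73°  ·
  (0,3): δ = 4.79°  ✓
  (0,4): δ = 24.57°  ✓
  (0,5): δ = 57.09°  ·
  (0,6): δ = 106.76°  ·
  (0,7): δ = 154.64°  ·
  (1,2): δ = 94.82°  ·
  (1,3): δ = 39.88°  ✓
  (1,4): δ = 10.52°  ✓
  (1,5): δ = 22.00°  ✓
  (1,6): δ = 71.67°  ·
  (1,7): δ = 119.55°  ·
  (2,3): δ = 125.06°  ·
  (2,4): δ = 95.69°  ·
  (2,5): δ = 63.18°  ·
  (2,6): δ = 13.51°  ✓
  (2,7): δ = 34.37°  ✓
  (3,4): δ = 150.63°  ·
  (3,5): δ = 118.12°  ·
  (3,6): δ = 68.45°  ·
  (3,7): δ = 20.57°  ✓
  (4,5): δ = 147.48°  ·
  (4,6): δ = 97.82°  ·
  (4,7): δ = 49.93°  ✓
  (5,6): δ = 130.33°  ·
  (5,7): δ = 82.45°  ·
  (6,7): δ = 132.12°  ·
antipodal pairs: 9

count = 9; pairs: (0,3), (0,4), (1,3), (1,4), (1,5), (2,6), (2,7), (3,7), (4,7)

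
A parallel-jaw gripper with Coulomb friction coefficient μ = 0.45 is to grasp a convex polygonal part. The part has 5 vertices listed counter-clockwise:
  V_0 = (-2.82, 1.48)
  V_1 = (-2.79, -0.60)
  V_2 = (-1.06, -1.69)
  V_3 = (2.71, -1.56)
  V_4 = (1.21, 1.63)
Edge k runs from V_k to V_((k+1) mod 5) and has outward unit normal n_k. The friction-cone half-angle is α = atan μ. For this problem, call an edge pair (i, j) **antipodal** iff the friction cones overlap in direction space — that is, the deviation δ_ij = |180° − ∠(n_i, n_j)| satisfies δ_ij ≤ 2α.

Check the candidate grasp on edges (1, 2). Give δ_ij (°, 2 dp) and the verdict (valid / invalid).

α = atan 0.45 = 24.23°;  2α = 48.46°
edge 1: e_1 = (+1.73, -1.09);  n_1 = (-0.5331, -0.8461)
edge 2: e_2 = (+3.77, +0.13);  n_2 = (+0.0345, -0.9994)
∠(n_1, n_2) = 34.19°
δ = |180° − 34.19°| = 145.81°
145.81° > 2α = 48.46°  →  invalid

δ = 145.81°, invalid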